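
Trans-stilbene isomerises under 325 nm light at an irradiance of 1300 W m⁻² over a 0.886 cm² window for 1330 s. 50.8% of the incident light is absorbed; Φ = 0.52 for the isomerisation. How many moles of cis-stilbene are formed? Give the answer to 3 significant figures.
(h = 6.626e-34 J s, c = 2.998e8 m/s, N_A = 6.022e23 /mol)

Photon energy at 325 nm: hc/λ = (6.626e-34)(2.998e8)/(325e-9) = 6.112e-19 J.
Energy delivered: (1300 W m⁻²)(0.886e-4 m²)(1330 s) = 153.2 J.
Photons incident: 153.2 / 6.112e-19 = 2.507e20, i.e. 2.507e20/6.022e23 = 4.163e-4 mol.
Photons absorbed: 0.508 × 4.163e-4 = 2.115e-4 mol.
Product: Φ × n_abs = 0.52 × 2.115e-4 = 1.100e-4 mol.

1.10e-4 mol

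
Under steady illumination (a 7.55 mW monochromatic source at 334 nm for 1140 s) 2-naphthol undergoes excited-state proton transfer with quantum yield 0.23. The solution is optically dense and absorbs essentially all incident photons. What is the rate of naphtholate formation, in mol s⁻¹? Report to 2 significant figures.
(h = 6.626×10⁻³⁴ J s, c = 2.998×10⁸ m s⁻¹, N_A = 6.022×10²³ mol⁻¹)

4.8×10⁻⁹ mol s⁻¹

Photon energy at 334 nm: hc/λ = (6.626×10⁻³⁴)(2.998×10⁸)/(334×10⁻⁹) = 5.948×10⁻¹⁹ J.
Energy delivered: (7.55 mW)(1140 s) = 8.607 J.
Photons incident: 8.607 / 5.948×10⁻¹⁹ = 1.447×10¹⁹, i.e. 1.447×10¹⁹/6.022×10²³ = 2.403×10⁻⁵ mol.
Product formed: 0.23 × 2.403×10⁻⁵ = 5.527×10⁻⁶ mol.
Rate: 5.527×10⁻⁶ / 1140 s = 4.8×10⁻⁹ mol s⁻¹.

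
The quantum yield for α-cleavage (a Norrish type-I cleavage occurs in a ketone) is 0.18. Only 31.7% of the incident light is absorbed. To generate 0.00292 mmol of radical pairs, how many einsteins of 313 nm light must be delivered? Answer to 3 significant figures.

5.12e-5 einstein

Product: 0.00292 mmol = 2.92e-6 mol.
Photons that must be absorbed: 2.92e-6 / 0.18 = 1.622e-5 mol.
Incident photons needed: 1.622e-5 / 0.317 = 5.117e-5 mol.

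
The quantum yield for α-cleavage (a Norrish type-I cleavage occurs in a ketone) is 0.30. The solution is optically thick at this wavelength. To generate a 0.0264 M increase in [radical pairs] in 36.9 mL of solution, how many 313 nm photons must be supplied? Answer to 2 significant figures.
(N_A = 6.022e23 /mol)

2.0e21 photons

Product: (0.0264 M)(0.0369 L) = 9.742e-4 mol.
Photons that must be absorbed: 9.742e-4 / 0.30 = 0.003247 mol.
Photon count: 0.003247 × 6.022e23 = 2.0e21.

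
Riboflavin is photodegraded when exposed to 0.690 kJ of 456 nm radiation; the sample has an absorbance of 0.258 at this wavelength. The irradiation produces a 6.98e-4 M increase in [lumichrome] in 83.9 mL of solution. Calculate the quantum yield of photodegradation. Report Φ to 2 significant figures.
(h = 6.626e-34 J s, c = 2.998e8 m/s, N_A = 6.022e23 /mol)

Φ = 0.050

Product: (6.98e-4 M)(0.0839 L) = 5.856e-5 mol.
Photon energy at 456 nm: hc/λ = (6.626e-34)(2.998e8)/(456e-9) = 4.356e-19 J.
Incident energy: 0.690 kJ = 690 J.
Photons incident: 690 / 4.356e-19 = 1.584e21, i.e. 1.584e21/6.022e23 = 0.002630 mol.
Fraction absorbed: 1 − 10^(−0.258) = 0.4479.
Photons absorbed: 0.4479 × 0.002630 = 0.001178 mol.
Φ = 5.856e-5 mol / 0.001178 mol photons = 0.050.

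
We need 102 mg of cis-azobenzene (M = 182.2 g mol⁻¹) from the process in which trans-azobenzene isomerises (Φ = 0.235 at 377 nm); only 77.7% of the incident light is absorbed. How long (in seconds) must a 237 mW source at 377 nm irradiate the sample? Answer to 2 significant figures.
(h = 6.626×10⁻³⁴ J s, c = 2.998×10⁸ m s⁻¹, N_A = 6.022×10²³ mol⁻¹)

t ≈ 4100 s

Product: 102 mg / 182.2 g mol⁻¹ = 5.598×10⁻⁴ mol.
Photons that must be absorbed: 5.598×10⁻⁴ / 0.235 = 0.002382 mol.
Incident photons needed: 0.002382 / 0.777 = 0.003066 mol.
Photon energy: hc/λ = 5.269×10⁻¹⁹ J; per mole, 3.173×10⁵ J mol⁻¹.
Energy required: 0.003066 × 3.173×10⁵ = 972.8 J.
Time: 972.8 J / 0.237 W = 4100 s.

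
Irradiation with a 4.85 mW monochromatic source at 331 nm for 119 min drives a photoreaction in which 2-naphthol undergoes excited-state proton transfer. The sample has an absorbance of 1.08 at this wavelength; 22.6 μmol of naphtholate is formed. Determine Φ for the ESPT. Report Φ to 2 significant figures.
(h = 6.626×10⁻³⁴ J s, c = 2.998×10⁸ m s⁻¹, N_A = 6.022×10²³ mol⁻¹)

Product: 22.6 μmol = 2.26×10⁻⁵ mol.
Photon energy at 331 nm: hc/λ = (6.626×10⁻³⁴)(2.998×10⁸)/(331×10⁻⁹) = 6.001×10⁻¹⁹ J.
Energy delivered: (4.85 mW)(7140 s) = 34.63 J.
Photons incident: 34.63 / 6.001×10⁻¹⁹ = 5.771×10¹⁹, i.e. 5.771×10¹⁹/6.022×10²³ = 9.583×10⁻⁵ mol.
Fraction absorbed: 1 − 10^(−1.08) = 0.9168.
Photons absorbed: 0.9168 × 9.583×10⁻⁵ = 8.786×10⁻⁵ mol.
Φ = 2.26×10⁻⁵ mol / 8.786×10⁻⁵ mol photons = 0.26.

Φ = 0.26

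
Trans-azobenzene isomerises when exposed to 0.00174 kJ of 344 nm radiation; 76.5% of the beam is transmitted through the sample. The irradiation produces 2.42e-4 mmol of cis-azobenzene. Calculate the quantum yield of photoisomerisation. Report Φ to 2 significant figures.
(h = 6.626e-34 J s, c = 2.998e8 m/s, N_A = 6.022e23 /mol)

Product: 2.42e-4 mmol = 2.42e-7 mol.
Photon energy at 344 nm: hc/λ = (6.626e-34)(2.998e8)/(344e-9) = 5.775e-19 J.
Incident energy: 0.00174 kJ = 1.74 J.
Photons incident: 1.74 / 5.775e-19 = 3.013e18, i.e. 3.013e18/6.022e23 = 5.003e-6 mol.
Fraction absorbed: 1 − 76.5/100 = 0.2350.
Photons absorbed: 0.2350 × 5.003e-6 = 1.176e-6 mol.
Φ = 2.42e-7 mol / 1.176e-6 mol photons = 0.21.

Φ = 0.21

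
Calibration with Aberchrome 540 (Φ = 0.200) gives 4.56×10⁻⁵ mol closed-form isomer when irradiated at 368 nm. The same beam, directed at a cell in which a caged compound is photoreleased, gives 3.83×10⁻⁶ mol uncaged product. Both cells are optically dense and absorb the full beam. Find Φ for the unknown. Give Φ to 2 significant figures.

Φ = 0.017

Photons absorbed by the actinometer: 4.56×10⁻⁵ / 0.200 = 2.280×10⁻⁴ mol.
Φ(unknown) = 3.83×10⁻⁶ / 2.280×10⁻⁴ = 0.017.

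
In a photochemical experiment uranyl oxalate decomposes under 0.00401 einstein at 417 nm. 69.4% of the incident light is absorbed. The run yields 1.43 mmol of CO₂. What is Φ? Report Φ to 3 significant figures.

Product: 1.43 mmol = 0.00143 mol.
Photons absorbed: 0.694 × 0.00401 = 0.002783 mol.
Φ = 0.00143 mol / 0.002783 mol photons = 0.514.

Φ = 0.514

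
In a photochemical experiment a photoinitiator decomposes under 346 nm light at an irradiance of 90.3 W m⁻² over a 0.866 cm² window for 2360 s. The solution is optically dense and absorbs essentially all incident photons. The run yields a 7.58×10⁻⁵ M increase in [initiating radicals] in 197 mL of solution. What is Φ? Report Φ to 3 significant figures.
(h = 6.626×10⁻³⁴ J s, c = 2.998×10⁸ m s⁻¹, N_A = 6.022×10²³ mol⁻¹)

Product: (7.58×10⁻⁵ M)(0.197 L) = 1.493×10⁻⁵ mol.
Photon energy at 346 nm: hc/λ = (6.626×10⁻³⁴)(2.998×10⁸)/(346×10⁻⁹) = 5.741×10⁻¹⁹ J.
Energy delivered: (90.3 W m⁻²)(0.866×10⁻⁴ m²)(2360 s) = 18.46 J.
Photons incident: 18.46 / 5.741×10⁻¹⁹ = 3.215×10¹⁹, i.e. 3.215×10¹⁹/6.022×10²³ = 5.339×10⁻⁵ mol.
Φ = 1.493×10⁻⁵ mol / 5.339×10⁻⁵ mol photons = 0.280.

Φ = 0.280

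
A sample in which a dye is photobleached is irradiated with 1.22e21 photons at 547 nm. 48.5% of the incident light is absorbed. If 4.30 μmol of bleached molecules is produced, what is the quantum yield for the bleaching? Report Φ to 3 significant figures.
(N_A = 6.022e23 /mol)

Product: 4.30 μmol = 4.30e-6 mol.
Moles of photons: 1.22e21 / 6.022e23 = 0.002026 mol.
Photons absorbed: 0.485 × 0.002026 = 9.826e-4 mol.
Φ = 4.30e-6 mol / 9.826e-4 mol photons = 0.00438.

Φ = 0.00438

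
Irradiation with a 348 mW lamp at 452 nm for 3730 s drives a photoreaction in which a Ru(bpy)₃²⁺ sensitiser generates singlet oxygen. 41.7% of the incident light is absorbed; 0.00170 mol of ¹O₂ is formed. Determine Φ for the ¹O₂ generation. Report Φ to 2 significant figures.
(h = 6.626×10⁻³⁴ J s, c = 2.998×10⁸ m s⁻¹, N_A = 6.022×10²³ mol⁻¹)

Φ = 0.83

Photon energy at 452 nm: hc/λ = (6.626×10⁻³⁴)(2.998×10⁸)/(452×10⁻⁹) = 4.395×10⁻¹⁹ J.
Energy delivered: (348 mW)(3730 s) = 1298 J.
Photons incident: 1298 / 4.395×10⁻¹⁹ = 2.953×10²¹, i.e. 2.953×10²¹/6.022×10²³ = 0.004904 mol.
Photons absorbed: 0.417 × 0.004904 = 0.002045 mol.
Φ = 0.00170 mol / 0.002045 mol photons = 0.83.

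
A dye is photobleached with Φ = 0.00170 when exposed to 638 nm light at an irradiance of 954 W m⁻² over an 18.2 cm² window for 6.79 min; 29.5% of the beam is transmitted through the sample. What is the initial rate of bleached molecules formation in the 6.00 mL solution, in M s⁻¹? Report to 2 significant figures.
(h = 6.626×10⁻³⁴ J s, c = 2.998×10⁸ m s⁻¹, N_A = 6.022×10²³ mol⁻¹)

1.8×10⁻⁶ M s⁻¹

Photon energy at 638 nm: hc/λ = (6.626×10⁻³⁴)(2.998×10⁸)/(638×10⁻⁹) = 3.114×10⁻¹⁹ J.
Energy delivered: (954 W m⁻²)(18.2×10⁻⁴ m²)(407.4 s) = 707.4 J.
Photons incident: 707.4 / 3.114×10⁻¹⁹ = 2.272×10²¹, i.e. 2.272×10²¹/6.022×10²³ = 0.003773 mol.
Fraction absorbed: 1 − 29.5/100 = 0.7050.
Photons absorbed: 0.7050 × 0.003773 = 0.002660 mol.
Product formed: 0.00170 × 0.002660 = 4.522×10⁻⁶ mol.
Rate: 4.522×10⁻⁶ mol / (407.4 s × 0.006 L) = 1.8×10⁻⁶ M s⁻¹.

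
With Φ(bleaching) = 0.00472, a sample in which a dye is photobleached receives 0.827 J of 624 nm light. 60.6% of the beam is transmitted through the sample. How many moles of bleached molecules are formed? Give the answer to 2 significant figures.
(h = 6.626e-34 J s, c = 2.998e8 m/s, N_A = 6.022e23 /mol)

Photon energy at 624 nm: hc/λ = (6.626e-34)(2.998e8)/(624e-9) = 3.183e-19 J.
Photons incident: 0.827 / 3.183e-19 = 2.598e18, i.e. 2.598e18/6.022e23 = 4.314e-6 mol.
Fraction absorbed: 1 − 60.6/100 = 0.3940.
Photons absorbed: 0.3940 × 4.314e-6 = 1.700e-6 mol.
Product: Φ × n_abs = 0.00472 × 1.700e-6 = 8.024e-9 mol.

8.0e-9 mol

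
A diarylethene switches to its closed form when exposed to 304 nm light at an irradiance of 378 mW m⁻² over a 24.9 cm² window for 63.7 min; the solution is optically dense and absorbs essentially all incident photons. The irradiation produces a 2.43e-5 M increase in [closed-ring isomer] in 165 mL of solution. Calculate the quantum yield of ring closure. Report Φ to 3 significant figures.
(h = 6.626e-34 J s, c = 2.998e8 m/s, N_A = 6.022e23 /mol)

Φ = 0.439

Product: (2.43e-5 M)(0.165 L) = 4.010e-6 mol.
Photon energy at 304 nm: hc/λ = (6.626e-34)(2.998e8)/(304e-9) = 6.534e-19 J.
Energy delivered: (378 mW m⁻²)(24.9e-4 m²)(3822 s) = 3.597 J.
Photons incident: 3.597 / 6.534e-19 = 5.505e18, i.e. 5.505e18/6.022e23 = 9.141e-6 mol.
Φ = 4.010e-6 mol / 9.141e-6 mol photons = 0.439.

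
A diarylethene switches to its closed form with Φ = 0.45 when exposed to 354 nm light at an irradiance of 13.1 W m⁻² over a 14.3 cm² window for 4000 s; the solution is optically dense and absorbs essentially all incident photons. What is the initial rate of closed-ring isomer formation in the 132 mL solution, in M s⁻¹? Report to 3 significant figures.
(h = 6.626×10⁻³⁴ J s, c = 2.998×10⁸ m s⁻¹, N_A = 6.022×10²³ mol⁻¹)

Photon energy at 354 nm: hc/λ = (6.626×10⁻³⁴)(2.998×10⁸)/(354×10⁻⁹) = 5.612×10⁻¹⁹ J.
Energy delivered: (13.1 W m⁻²)(14.3×10⁻⁴ m²)(4000 s) = 74.93 J.
Photons incident: 74.93 / 5.612×10⁻¹⁹ = 1.335×10²⁰, i.e. 1.335×10²⁰/6.022×10²³ = 2.217×10⁻⁴ mol.
Product formed: 0.45 × 2.217×10⁻⁴ = 9.977×10⁻⁵ mol.
Rate: 9.977×10⁻⁵ mol / (4000 s × 0.132 L) = 1.89×10⁻⁷ M s⁻¹.

1.89×10⁻⁷ M s⁻¹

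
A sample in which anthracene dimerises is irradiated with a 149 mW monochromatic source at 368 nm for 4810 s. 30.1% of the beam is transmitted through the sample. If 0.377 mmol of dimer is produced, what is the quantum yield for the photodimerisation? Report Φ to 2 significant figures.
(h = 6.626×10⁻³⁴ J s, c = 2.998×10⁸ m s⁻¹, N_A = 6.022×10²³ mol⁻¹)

Φ = 0.24

Product: 0.377 mmol = 3.77×10⁻⁴ mol.
Photon energy at 368 nm: hc/λ = (6.626×10⁻³⁴)(2.998×10⁸)/(368×10⁻⁹) = 5.398×10⁻¹⁹ J.
Energy delivered: (149 mW)(4810 s) = 716.7 J.
Photons incident: 716.7 / 5.398×10⁻¹⁹ = 1.328×10²¹, i.e. 1.328×10²¹/6.022×10²³ = 0.002205 mol.
Fraction absorbed: 1 − 30.1/100 = 0.6990.
Photons absorbed: 0.6990 × 0.002205 = 0.001541 mol.
Φ = 3.77×10⁻⁴ mol / 0.001541 mol photons = 0.24.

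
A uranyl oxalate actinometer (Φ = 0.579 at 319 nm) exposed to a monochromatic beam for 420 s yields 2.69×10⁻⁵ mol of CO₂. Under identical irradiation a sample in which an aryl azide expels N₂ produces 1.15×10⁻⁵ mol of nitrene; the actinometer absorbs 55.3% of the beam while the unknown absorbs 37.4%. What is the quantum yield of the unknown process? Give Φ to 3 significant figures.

Φ = 0.366

Photons absorbed by the actinometer: 2.69×10⁻⁵ / 0.579 = 4.646×10⁻⁵ mol.
Incident flux: 4.646×10⁻⁵ / 0.553 = 8.401×10⁻⁵ einstein.
Absorbed by unknown: 0.374 × 8.401×10⁻⁵ = 3.142×10⁻⁵ mol.
Φ(unknown) = 1.15×10⁻⁵ / 3.142×10⁻⁵ = 0.366.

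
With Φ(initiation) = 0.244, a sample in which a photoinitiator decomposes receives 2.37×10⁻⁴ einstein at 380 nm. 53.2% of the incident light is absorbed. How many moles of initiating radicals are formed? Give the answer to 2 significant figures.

3.1×10⁻⁵ mol

Photons absorbed: 0.532 × 2.37×10⁻⁴ = 1.261×10⁻⁴ mol.
Product: Φ × n_abs = 0.244 × 1.261×10⁻⁴ = 3.077×10⁻⁵ mol.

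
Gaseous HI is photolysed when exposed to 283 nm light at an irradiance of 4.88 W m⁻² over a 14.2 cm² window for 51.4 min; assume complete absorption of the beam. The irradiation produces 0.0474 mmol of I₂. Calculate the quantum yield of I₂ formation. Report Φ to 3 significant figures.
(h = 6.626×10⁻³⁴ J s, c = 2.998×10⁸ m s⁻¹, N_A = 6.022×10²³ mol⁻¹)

Product: 0.0474 mmol = 4.74×10⁻⁵ mol.
Photon energy at 283 nm: hc/λ = (6.626×10⁻³⁴)(2.998×10⁸)/(283×10⁻⁹) = 7.019×10⁻¹⁹ J.
Energy delivered: (4.88 W m⁻²)(14.2×10⁻⁴ m²)(3084 s) = 21.37 J.
Photons incident: 21.37 / 7.019×10⁻¹⁹ = 3.045×10¹⁹, i.e. 3.045×10¹⁹/6.022×10²³ = 5.056×10⁻⁵ mol.
Φ = 4.74×10⁻⁵ mol / 5.056×10⁻⁵ mol photons = 0.938.

Φ = 0.938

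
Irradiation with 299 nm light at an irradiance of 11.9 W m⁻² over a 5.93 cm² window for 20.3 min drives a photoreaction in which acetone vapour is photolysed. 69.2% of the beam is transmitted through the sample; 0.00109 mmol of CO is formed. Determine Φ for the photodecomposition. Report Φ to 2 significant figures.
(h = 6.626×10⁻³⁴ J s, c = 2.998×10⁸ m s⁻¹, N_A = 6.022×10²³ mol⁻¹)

Product: 0.00109 mmol = 1.09×10⁻⁶ mol.
Photon energy at 299 nm: hc/λ = (6.626×10⁻³⁴)(2.998×10⁸)/(299×10⁻⁹) = 6.644×10⁻¹⁹ J.
Energy delivered: (11.9 W m⁻²)(5.93×10⁻⁴ m²)(1218 s) = 8.595 J.
Photons incident: 8.595 / 6.644×10⁻¹⁹ = 1.294×10¹⁹, i.e. 1.294×10¹⁹/6.022×10²³ = 2.149×10⁻⁵ mol.
Fraction absorbed: 1 − 69.2/100 = 0.3080.
Photons absorbed: 0.3080 × 2.149×10⁻⁵ = 6.619×10⁻⁶ mol.
Φ = 1.09×10⁻⁶ mol / 6.619×10⁻⁶ mol photons = 0.16.

Φ = 0.16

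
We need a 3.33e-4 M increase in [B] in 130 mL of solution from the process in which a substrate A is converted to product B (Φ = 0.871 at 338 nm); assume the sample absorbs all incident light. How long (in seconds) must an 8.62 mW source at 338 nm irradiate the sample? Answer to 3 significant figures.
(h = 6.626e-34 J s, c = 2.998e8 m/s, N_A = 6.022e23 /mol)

Product: (3.33e-4 M)(0.13 L) = 4.329e-5 mol.
Photons that must be absorbed: 4.329e-5 / 0.871 = 4.970e-5 mol.
Photon energy: hc/λ = 5.877e-19 J; per mole, 3.539e5 J mol⁻¹.
Energy required: 4.970e-5 × 3.539e5 = 17.59 J.
Time: 17.59 J / 0.00862 W = 2040 s.

t ≈ 2040 s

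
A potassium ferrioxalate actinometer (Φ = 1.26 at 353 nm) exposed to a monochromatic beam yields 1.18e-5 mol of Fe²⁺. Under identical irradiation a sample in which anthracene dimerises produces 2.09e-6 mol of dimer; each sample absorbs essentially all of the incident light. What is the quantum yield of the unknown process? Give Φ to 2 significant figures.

Φ = 0.22

Photons absorbed by the actinometer: 1.18e-5 / 1.26 = 9.365e-6 mol.
Φ(unknown) = 2.09e-6 / 9.365e-6 = 0.22.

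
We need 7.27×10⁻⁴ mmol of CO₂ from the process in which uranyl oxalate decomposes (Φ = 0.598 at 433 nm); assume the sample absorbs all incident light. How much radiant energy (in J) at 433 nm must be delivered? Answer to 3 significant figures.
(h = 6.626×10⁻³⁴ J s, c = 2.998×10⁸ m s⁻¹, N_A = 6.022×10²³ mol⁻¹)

0.336 J

Product: 7.27×10⁻⁴ mmol = 7.27×10⁻⁷ mol.
Photons that must be absorbed: 7.27×10⁻⁷ / 0.598 = 1.216×10⁻⁶ mol.
Photon energy: hc/λ = 4.588×10⁻¹⁹ J; per mole, 2.763×10⁵ J mol⁻¹.
Energy required: 1.216×10⁻⁶ × 2.763×10⁵ = 0.336 J.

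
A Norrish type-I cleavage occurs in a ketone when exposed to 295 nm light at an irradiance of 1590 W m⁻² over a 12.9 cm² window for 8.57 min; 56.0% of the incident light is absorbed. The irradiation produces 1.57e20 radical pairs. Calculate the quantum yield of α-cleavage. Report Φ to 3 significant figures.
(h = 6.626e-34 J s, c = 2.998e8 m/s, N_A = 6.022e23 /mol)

Product: 1.57e20 / 6.022e23 = 2.607e-4 mol.
Photon energy at 295 nm: hc/λ = (6.626e-34)(2.998e8)/(295e-9) = 6.734e-19 J.
Energy delivered: (1590 W m⁻²)(12.9e-4 m²)(514.2 s) = 1055 J.
Photons incident: 1055 / 6.734e-19 = 1.567e21, i.e. 1.567e21/6.022e23 = 0.002602 mol.
Photons absorbed: 0.560 × 0.002602 = 0.001457 mol.
Φ = 2.607e-4 mol / 0.001457 mol photons = 0.179.

Φ = 0.179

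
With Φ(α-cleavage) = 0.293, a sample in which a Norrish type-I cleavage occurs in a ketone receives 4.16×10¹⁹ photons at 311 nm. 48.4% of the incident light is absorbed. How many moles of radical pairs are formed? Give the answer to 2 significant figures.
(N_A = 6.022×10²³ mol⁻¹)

9.8×10⁻⁶ mol

Moles of photons: 4.16×10¹⁹ / 6.022×10²³ = 6.908×10⁻⁵ mol.
Photons absorbed: 0.484 × 6.908×10⁻⁵ = 3.343×10⁻⁵ mol.
Product: Φ × n_abs = 0.293 × 3.343×10⁻⁵ = 9.795×10⁻⁶ mol.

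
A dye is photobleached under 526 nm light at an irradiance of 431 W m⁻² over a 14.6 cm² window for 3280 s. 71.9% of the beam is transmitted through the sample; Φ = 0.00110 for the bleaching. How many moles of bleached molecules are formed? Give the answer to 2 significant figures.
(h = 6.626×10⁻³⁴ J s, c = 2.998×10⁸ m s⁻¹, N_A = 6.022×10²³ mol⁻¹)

Photon energy at 526 nm: hc/λ = (6.626×10⁻³⁴)(2.998×10⁸)/(526×10⁻⁹) = 3.777×10⁻¹⁹ J.
Energy delivered: (431 W m⁻²)(14.6×10⁻⁴ m²)(3280 s) = 2064 J.
Photons incident: 2064 / 3.777×10⁻¹⁹ = 5.465×10²¹, i.e. 5.465×10²¹/6.022×10²³ = 0.009075 mol.
Fraction absorbed: 1 − 71.9/100 = 0.2810.
Photons absorbed: 0.2810 × 0.009075 = 0.002550 mol.
Product: Φ × n_abs = 0.00110 × 0.002550 = 2.805×10⁻⁶ mol.

2.8×10⁻⁶ mol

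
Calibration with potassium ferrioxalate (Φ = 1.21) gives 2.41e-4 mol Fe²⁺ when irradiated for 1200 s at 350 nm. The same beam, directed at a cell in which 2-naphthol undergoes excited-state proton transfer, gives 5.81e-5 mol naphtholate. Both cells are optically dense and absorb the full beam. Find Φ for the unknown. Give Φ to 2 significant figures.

Photons absorbed by the actinometer: 2.41e-4 / 1.21 = 1.992e-4 mol.
Φ(unknown) = 5.81e-5 / 1.992e-4 = 0.29.

Φ = 0.29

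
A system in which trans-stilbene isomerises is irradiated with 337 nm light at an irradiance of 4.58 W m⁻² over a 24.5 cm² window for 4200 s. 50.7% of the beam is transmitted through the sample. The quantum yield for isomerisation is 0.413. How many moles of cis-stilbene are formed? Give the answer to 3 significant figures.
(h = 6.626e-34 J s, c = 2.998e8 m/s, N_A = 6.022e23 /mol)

2.70e-5 mol

Photon energy at 337 nm: hc/λ = (6.626e-34)(2.998e8)/(337e-9) = 5.895e-19 J.
Energy delivered: (4.58 W m⁻²)(24.5e-4 m²)(4200 s) = 47.13 J.
Photons incident: 47.13 / 5.895e-19 = 7.995e19, i.e. 7.995e19/6.022e23 = 1.328e-4 mol.
Fraction absorbed: 1 − 50.7/100 = 0.4930.
Photons absorbed: 0.4930 × 1.328e-4 = 6.547e-5 mol.
Product: Φ × n_abs = 0.413 × 6.547e-5 = 2.704e-5 mol.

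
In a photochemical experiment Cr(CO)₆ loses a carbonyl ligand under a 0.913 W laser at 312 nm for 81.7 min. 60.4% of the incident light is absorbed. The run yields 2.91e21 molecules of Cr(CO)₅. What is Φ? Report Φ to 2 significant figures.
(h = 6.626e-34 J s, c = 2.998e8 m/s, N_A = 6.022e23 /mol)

Φ = 0.69

Product: 2.91e21 / 6.022e23 = 0.004832 mol.
Photon energy at 312 nm: hc/λ = (6.626e-34)(2.998e8)/(312e-9) = 6.367e-19 J.
Energy delivered: (0.913 W)(4902 s) = 4476 J.
Photons incident: 4476 / 6.367e-19 = 7.030e21, i.e. 7.030e21/6.022e23 = 0.01167 mol.
Photons absorbed: 0.604 × 0.01167 = 0.007049 mol.
Φ = 0.004832 mol / 0.007049 mol photons = 0.69.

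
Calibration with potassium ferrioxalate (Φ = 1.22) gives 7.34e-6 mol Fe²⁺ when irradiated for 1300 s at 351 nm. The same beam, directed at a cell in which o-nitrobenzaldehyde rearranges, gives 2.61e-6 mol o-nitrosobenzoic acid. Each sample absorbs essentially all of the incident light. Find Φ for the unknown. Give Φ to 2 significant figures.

Φ = 0.43

Photons absorbed by the actinometer: 7.34e-6 / 1.22 = 6.016e-6 mol.
Φ(unknown) = 2.61e-6 / 6.016e-6 = 0.43.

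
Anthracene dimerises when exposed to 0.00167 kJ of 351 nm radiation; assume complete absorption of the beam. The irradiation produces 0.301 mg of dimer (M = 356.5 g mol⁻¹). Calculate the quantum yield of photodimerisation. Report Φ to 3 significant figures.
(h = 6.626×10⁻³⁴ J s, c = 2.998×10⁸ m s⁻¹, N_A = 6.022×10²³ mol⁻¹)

Φ = 0.172

Product: 0.301 mg / 356.5 g mol⁻¹ = 8.443×10⁻⁷ mol.
Photon energy at 351 nm: hc/λ = (6.626×10⁻³⁴)(2.998×10⁸)/(351×10⁻⁹) = 5.659×10⁻¹⁹ J.
Incident energy: 0.00167 kJ = 1.67 J.
Photons incident: 1.67 / 5.659×10⁻¹⁹ = 2.951×10¹⁸, i.e. 2.951×10¹⁸/6.022×10²³ = 4.900×10⁻⁶ mol.
Φ = 8.443×10⁻⁷ mol / 4.900×10⁻⁶ mol photons = 0.172.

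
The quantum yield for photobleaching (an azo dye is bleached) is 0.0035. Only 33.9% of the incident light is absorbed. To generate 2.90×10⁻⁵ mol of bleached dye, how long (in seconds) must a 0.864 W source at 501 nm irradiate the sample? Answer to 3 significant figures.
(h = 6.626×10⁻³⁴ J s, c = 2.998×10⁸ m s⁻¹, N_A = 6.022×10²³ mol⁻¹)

t ≈ 6750 s

Photons that must be absorbed: 2.90×10⁻⁵ / 0.0035 = 0.008286 mol.
Incident photons needed: 0.008286 / 0.339 = 0.02444 mol.
Photon energy: hc/λ = 3.965×10⁻¹⁹ J; per mole, 2.388×10⁵ J mol⁻¹.
Energy required: 0.02444 × 2.388×10⁵ = 5836 J.
Time: 5836 J / 0.864 W = 6750 s.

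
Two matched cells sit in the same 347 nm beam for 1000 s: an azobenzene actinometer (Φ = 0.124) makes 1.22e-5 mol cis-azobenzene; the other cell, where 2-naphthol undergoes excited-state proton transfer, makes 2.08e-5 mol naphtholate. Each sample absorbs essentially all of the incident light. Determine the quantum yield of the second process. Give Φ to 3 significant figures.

Φ = 0.211

Photons absorbed by the actinometer: 1.22e-5 / 0.124 = 9.839e-5 mol.
Φ(unknown) = 2.08e-5 / 9.839e-5 = 0.211.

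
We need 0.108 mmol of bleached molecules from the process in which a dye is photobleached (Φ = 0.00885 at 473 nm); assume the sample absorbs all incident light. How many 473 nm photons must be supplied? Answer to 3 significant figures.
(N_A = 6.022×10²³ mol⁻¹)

7.35×10²¹ photons

Product: 0.108 mmol = 1.08×10⁻⁴ mol.
Photons that must be absorbed: 1.08×10⁻⁴ / 0.00885 = 0.01220 mol.
Photon count: 0.01220 × 6.022×10²³ = 7.35×10²¹.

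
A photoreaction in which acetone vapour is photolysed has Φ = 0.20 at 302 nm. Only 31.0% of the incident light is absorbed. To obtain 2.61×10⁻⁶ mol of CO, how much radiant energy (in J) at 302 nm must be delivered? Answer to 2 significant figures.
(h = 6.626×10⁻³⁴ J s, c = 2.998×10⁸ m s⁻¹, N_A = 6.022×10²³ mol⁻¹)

Photons that must be absorbed: 2.61×10⁻⁶ / 0.20 = 1.305×10⁻⁵ mol.
Incident photons needed: 1.305×10⁻⁵ / 0.310 = 4.210×10⁻⁵ mol.
Photon energy: hc/λ = 6.578×10⁻¹⁹ J; per mole, 3.961×10⁵ J mol⁻¹.
Energy required: 4.210×10⁻⁵ × 3.961×10⁵ = 17 J.

17 J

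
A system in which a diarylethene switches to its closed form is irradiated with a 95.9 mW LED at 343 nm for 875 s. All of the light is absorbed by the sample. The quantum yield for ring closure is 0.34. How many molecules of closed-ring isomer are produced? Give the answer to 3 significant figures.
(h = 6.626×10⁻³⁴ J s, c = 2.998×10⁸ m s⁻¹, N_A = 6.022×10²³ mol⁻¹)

Photon energy at 343 nm: hc/λ = (6.626×10⁻³⁴)(2.998×10⁸)/(343×10⁻⁹) = 5.791×10⁻¹⁹ J.
Energy delivered: (95.9 mW)(875 s) = 83.91 J.
Photons incident: 83.91 / 5.791×10⁻¹⁹ = 1.449×10²⁰, i.e. 1.449×10²⁰/6.022×10²³ = 2.406×10⁻⁴ mol.
Product: Φ × n_abs = 0.34 × 2.406×10⁻⁴ = 8.180×10⁻⁵ mol.
As a count: 8.180×10⁻⁵ × 6.022×10²³ = 4.93×10¹⁹.

4.93×10¹⁹ molecules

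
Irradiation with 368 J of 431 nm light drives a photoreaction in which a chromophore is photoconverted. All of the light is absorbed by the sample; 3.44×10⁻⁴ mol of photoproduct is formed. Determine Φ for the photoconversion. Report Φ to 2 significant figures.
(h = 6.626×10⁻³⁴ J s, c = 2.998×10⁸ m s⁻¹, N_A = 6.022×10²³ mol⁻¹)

Φ = 0.26

Photon energy at 431 nm: hc/λ = (6.626×10⁻³⁴)(2.998×10⁸)/(431×10⁻⁹) = 4.609×10⁻¹⁹ J.
Photons incident: 368 / 4.609×10⁻¹⁹ = 7.984×10²⁰, i.e. 7.984×10²⁰/6.022×10²³ = 0.001326 mol.
Φ = 3.44×10⁻⁴ mol / 0.001326 mol photons = 0.26.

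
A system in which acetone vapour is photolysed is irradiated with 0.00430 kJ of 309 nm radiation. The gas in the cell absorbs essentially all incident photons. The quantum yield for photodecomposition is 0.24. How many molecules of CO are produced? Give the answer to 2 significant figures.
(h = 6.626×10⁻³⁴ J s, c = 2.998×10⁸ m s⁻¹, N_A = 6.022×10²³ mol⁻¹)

Photon energy at 309 nm: hc/λ = (6.626×10⁻³⁴)(2.998×10⁸)/(309×10⁻⁹) = 6.429×10⁻¹⁹ J.
Incident energy: 0.00430 kJ = 4.30 J.
Photons incident: 4.30 / 6.429×10⁻¹⁹ = 6.688×10¹⁸, i.e. 6.688×10¹⁸/6.022×10²³ = 1.111×10⁻⁵ mol.
Product: Φ × n_abs = 0.24 × 1.111×10⁻⁵ = 2.666×10⁻⁶ mol.
As a count: 2.666×10⁻⁶ × 6.022×10²³ = 1.6×10¹⁸.

1.6×10¹⁸ molecules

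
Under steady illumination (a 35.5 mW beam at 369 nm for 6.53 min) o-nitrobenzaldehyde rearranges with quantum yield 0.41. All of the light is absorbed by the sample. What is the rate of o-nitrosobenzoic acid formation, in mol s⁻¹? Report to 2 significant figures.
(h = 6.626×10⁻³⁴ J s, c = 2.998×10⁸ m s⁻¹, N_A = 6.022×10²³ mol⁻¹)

Photon energy at 369 nm: hc/λ = (6.626×10⁻³⁴)(2.998×10⁸)/(369×10⁻⁹) = 5.383×10⁻¹⁹ J.
Energy delivered: (35.5 mW)(391.8 s) = 13.91 J.
Photons incident: 13.91 / 5.383×10⁻¹⁹ = 2.584×10¹⁹, i.e. 2.584×10¹⁹/6.022×10²³ = 4.291×10⁻⁵ mol.
Product formed: 0.41 × 4.291×10⁻⁵ = 1.759×10⁻⁵ mol.
Rate: 1.759×10⁻⁵ / 391.8 s = 4.5×10⁻⁸ mol s⁻¹.

4.5×10⁻⁸ mol s⁻¹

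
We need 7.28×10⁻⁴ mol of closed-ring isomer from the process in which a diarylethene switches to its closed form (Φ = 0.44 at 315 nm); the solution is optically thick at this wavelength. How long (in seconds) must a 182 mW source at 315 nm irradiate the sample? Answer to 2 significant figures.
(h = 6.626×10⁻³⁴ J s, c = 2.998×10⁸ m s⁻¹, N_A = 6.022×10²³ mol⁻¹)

Photons that must be absorbed: 7.28×10⁻⁴ / 0.44 = 0.001655 mol.
Photon energy: hc/λ = 6.306×10⁻¹⁹ J; per mole, 3.797×10⁵ J mol⁻¹.
Energy required: 0.001655 × 3.797×10⁵ = 628.4 J.
Time: 628.4 J / 0.182 W = 3500 s.

t ≈ 3500 s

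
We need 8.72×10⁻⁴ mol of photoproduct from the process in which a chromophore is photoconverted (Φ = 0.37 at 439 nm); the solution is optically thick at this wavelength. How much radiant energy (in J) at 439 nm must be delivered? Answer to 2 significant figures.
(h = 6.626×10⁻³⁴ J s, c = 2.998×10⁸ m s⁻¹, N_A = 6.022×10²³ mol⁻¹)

640 J

Photons that must be absorbed: 8.72×10⁻⁴ / 0.37 = 0.002357 mol.
Photon energy: hc/λ = 4.525×10⁻¹⁹ J; per mole, 2.725×10⁵ J mol⁻¹.
Energy required: 0.002357 × 2.725×10⁵ = 640 J.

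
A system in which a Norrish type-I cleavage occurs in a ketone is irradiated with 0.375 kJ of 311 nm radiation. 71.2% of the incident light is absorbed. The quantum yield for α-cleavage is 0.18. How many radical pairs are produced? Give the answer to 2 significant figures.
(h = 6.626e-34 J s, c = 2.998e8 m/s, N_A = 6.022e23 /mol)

Photon energy at 311 nm: hc/λ = (6.626e-34)(2.998e8)/(311e-9) = 6.387e-19 J.
Incident energy: 0.375 kJ = 375 J.
Photons incident: 375 / 6.387e-19 = 5.871e20, i.e. 5.871e20/6.022e23 = 9.749e-4 mol.
Photons absorbed: 0.712 × 9.749e-4 = 6.941e-4 mol.
Product: Φ × n_abs = 0.18 × 6.941e-4 = 1.249e-4 mol.
As a count: 1.249e-4 × 6.022e23 = 7.5e19.

7.5e19 radical pairs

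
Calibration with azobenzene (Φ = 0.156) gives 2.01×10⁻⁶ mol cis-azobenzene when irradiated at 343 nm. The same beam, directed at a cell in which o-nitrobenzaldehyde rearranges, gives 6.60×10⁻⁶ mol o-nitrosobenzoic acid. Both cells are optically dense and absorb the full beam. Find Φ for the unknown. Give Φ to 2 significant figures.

Photons absorbed by the actinometer: 2.01×10⁻⁶ / 0.156 = 1.288×10⁻⁵ mol.
Φ(unknown) = 6.60×10⁻⁶ / 1.288×10⁻⁵ = 0.51.

Φ = 0.51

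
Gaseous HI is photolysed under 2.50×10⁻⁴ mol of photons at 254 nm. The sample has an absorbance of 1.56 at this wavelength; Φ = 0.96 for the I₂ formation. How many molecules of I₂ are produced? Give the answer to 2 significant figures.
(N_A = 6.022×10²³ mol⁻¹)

Fraction absorbed: 1 − 10^(−1.56) = 0.9725.
Photons absorbed: 0.9725 × 2.50×10⁻⁴ = 2.431×10⁻⁴ mol.
Product: Φ × n_abs = 0.96 × 2.431×10⁻⁴ = 2.334×10⁻⁴ mol.
As a count: 2.334×10⁻⁴ × 6.022×10²³ = 1.4×10²⁰.

1.4×10²⁰ molecules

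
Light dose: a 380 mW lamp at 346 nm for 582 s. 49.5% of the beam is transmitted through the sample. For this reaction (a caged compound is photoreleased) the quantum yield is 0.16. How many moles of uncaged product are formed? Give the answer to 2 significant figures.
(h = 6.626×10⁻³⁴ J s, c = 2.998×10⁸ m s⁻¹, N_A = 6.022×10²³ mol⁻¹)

Photon energy at 346 nm: hc/λ = (6.626×10⁻³⁴)(2.998×10⁸)/(346×10⁻⁹) = 5.741×10⁻¹⁹ J.
Energy delivered: (380 mW)(582 s) = 221.2 J.
Photons incident: 221.2 / 5.741×10⁻¹⁹ = 3.853×10²⁰, i.e. 3.853×10²⁰/6.022×10²³ = 6.398×10⁻⁴ mol.
Fraction absorbed: 1 − 49.5/100 = 0.5050.
Photons absorbed: 0.5050 × 6.398×10⁻⁴ = 3.231×10⁻⁴ mol.
Product: Φ × n_abs = 0.16 × 3.231×10⁻⁴ = 5.170×10⁻⁵ mol.

5.2×10⁻⁵ mol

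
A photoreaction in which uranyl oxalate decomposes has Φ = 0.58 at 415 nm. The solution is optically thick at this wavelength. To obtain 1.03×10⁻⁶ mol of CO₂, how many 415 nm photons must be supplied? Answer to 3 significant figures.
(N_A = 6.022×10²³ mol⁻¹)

Photons that must be absorbed: 1.03×10⁻⁶ / 0.58 = 1.776×10⁻⁶ mol.
Photon count: 1.776×10⁻⁶ × 6.022×10²³ = 1.07×10¹⁸.

1.07×10¹⁸ photons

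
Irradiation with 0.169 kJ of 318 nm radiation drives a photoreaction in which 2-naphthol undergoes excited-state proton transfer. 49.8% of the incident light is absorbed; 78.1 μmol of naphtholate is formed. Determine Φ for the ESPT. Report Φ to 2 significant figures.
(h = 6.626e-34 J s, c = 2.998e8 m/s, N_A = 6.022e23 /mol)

Product: 78.1 μmol = 7.81e-5 mol.
Photon energy at 318 nm: hc/λ = (6.626e-34)(2.998e8)/(318e-9) = 6.247e-19 J.
Incident energy: 0.169 kJ = 169 J.
Photons incident: 169 / 6.247e-19 = 2.705e20, i.e. 2.705e20/6.022e23 = 4.492e-4 mol.
Photons absorbed: 0.498 × 4.492e-4 = 2.237e-4 mol.
Φ = 7.81e-5 mol / 2.237e-4 mol photons = 0.35.

Φ = 0.35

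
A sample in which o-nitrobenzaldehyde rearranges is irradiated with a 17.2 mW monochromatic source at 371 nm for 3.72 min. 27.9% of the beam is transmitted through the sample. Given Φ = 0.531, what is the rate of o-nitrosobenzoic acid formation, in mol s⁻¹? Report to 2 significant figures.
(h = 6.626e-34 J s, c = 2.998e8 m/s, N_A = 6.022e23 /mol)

Photon energy at 371 nm: hc/λ = (6.626e-34)(2.998e8)/(371e-9) = 5.354e-19 J.
Energy delivered: (17.2 mW)(223.2 s) = 3.839 J.
Photons incident: 3.839 / 5.354e-19 = 7.170e18, i.e. 7.170e18/6.022e23 = 1.191e-5 mol.
Fraction absorbed: 1 − 27.9/100 = 0.7210.
Photons absorbed: 0.7210 × 1.191e-5 = 8.587e-6 mol.
Product formed: 0.531 × 8.587e-6 = 4.560e-6 mol.
Rate: 4.560e-6 / 223.2 s = 2.0e-8 mol s⁻¹.

2.0e-8 mol s⁻¹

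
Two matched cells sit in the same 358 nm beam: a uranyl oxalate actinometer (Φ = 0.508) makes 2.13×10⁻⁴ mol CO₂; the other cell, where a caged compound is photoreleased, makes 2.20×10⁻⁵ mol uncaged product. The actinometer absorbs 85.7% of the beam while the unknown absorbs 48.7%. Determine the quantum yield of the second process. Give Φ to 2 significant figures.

Photons absorbed by the actinometer: 2.13×10⁻⁴ / 0.508 = 4.193×10⁻⁴ mol.
Incident flux: 4.193×10⁻⁴ / 0.857 = 4.893×10⁻⁴ einstein.
Absorbed by unknown: 0.487 × 4.893×10⁻⁴ = 2.383×10⁻⁴ mol.
Φ(unknown) = 2.20×10⁻⁵ / 2.383×10⁻⁴ = 0.092.

Φ = 0.092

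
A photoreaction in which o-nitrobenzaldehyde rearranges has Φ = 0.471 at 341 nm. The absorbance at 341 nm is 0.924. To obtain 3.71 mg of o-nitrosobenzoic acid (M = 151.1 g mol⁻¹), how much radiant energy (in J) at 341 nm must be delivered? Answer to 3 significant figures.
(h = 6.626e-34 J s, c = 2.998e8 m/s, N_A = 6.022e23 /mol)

20.8 J

Product: 3.71 mg / 151.1 g mol⁻¹ = 2.455e-5 mol.
Photons that must be absorbed: 2.455e-5 / 0.471 = 5.212e-5 mol.
Fraction absorbed: 1 − 10^(−0.924) = 0.8809.
Incident photons needed: 5.212e-5 / 0.8809 = 5.917e-5 mol.
Photon energy: hc/λ = 5.825e-19 J; per mole, 3.508e5 J mol⁻¹.
Energy required: 5.917e-5 × 3.508e5 = 20.8 J.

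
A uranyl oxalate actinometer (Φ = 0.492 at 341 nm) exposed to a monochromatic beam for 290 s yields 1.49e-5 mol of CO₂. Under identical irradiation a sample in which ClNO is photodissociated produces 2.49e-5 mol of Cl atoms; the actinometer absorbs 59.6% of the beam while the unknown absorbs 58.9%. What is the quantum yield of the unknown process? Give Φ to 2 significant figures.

Photons absorbed by the actinometer: 1.49e-5 / 0.492 = 3.028e-5 mol.
Incident flux: 3.028e-5 / 0.596 = 5.081e-5 einstein.
Absorbed by unknown: 0.589 × 5.081e-5 = 2.993e-5 mol.
Φ(unknown) = 2.49e-5 / 2.993e-5 = 0.83.

Φ = 0.83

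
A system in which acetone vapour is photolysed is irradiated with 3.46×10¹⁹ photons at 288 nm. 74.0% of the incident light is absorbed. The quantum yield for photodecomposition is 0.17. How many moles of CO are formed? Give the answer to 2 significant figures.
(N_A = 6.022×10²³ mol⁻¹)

7.2×10⁻⁶ mol

Moles of photons: 3.46×10¹⁹ / 6.022×10²³ = 5.746×10⁻⁵ mol.
Photons absorbed: 0.740 × 5.746×10⁻⁵ = 4.252×10⁻⁵ mol.
Product: Φ × n_abs = 0.17 × 4.252×10⁻⁵ = 7.228×10⁻⁶ mol.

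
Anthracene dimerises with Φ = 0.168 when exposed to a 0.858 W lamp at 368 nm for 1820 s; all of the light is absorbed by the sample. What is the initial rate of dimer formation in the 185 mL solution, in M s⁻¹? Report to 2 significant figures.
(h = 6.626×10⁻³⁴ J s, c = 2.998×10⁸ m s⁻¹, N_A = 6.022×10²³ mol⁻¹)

Photon energy at 368 nm: hc/λ = (6.626×10⁻³⁴)(2.998×10⁸)/(368×10⁻⁹) = 5.398×10⁻¹⁹ J.
Energy delivered: (0.858 W)(1820 s) = 1562 J.
Photons incident: 1562 / 5.398×10⁻¹⁹ = 2.894×10²¹, i.e. 2.894×10²¹/6.022×10²³ = 0.004806 mol.
Product formed: 0.168 × 0.004806 = 8.074×10⁻⁴ mol.
Rate: 8.074×10⁻⁴ mol / (1820 s × 0.185 L) = 2.4×10⁻⁶ M s⁻¹.

2.4×10⁻⁶ M s⁻¹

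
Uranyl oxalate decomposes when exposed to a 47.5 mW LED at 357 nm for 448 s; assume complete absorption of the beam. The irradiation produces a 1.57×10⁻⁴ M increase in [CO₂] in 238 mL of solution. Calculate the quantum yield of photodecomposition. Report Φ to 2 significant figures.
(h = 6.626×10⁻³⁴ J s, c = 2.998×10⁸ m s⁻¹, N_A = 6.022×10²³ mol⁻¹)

Product: (1.57×10⁻⁴ M)(0.238 L) = 3.737×10⁻⁵ mol.
Photon energy at 357 nm: hc/λ = (6.626×10⁻³⁴)(2.998×10⁸)/(357×10⁻⁹) = 5.564×10⁻¹⁹ J.
Energy delivered: (47.5 mW)(448 s) = 21.28 J.
Photons incident: 21.28 / 5.564×10⁻¹⁹ = 3.825×10¹⁹, i.e. 3.825×10¹⁹/6.022×10²³ = 6.352×10⁻⁵ mol.
Φ = 3.737×10⁻⁵ mol / 6.352×10⁻⁵ mol photons = 0.59.

Φ = 0.59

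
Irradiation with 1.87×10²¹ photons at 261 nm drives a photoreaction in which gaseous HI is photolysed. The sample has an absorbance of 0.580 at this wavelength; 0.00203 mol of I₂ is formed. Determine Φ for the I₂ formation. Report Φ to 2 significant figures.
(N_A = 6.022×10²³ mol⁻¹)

Φ = 0.89

Moles of photons: 1.87×10²¹ / 6.022×10²³ = 0.003105 mol.
Fraction absorbed: 1 − 10^(−0.580) = 0.7370.
Photons absorbed: 0.7370 × 0.003105 = 0.002288 mol.
Φ = 0.00203 mol / 0.002288 mol photons = 0.89.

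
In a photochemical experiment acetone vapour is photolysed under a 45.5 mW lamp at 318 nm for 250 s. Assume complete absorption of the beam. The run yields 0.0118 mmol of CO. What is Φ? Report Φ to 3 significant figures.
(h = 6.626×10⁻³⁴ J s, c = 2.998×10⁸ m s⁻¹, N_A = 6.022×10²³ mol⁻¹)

Φ = 0.390

Product: 0.0118 mmol = 1.18×10⁻⁵ mol.
Photon energy at 318 nm: hc/λ = (6.626×10⁻³⁴)(2.998×10⁸)/(318×10⁻⁹) = 6.247×10⁻¹⁹ J.
Energy delivered: (45.5 mW)(250 s) = 11.38 J.
Photons incident: 11.38 / 6.247×10⁻¹⁹ = 1.822×10¹⁹, i.e. 1.822×10¹⁹/6.022×10²³ = 3.026×10⁻⁵ mol.
Φ = 1.18×10⁻⁵ mol / 3.026×10⁻⁵ mol photons = 0.390.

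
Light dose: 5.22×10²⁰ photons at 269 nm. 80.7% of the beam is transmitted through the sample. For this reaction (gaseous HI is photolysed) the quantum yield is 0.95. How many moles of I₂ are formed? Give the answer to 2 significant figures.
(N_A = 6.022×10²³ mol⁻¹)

1.6×10⁻⁴ mol

Moles of photons: 5.22×10²⁰ / 6.022×10²³ = 8.668×10⁻⁴ mol.
Fraction absorbed: 1 − 80.7/100 = 0.1930.
Photons absorbed: 0.1930 × 8.668×10⁻⁴ = 1.673×10⁻⁴ mol.
Product: Φ × n_abs = 0.95 × 1.673×10⁻⁴ = 1.589×10⁻⁴ mol.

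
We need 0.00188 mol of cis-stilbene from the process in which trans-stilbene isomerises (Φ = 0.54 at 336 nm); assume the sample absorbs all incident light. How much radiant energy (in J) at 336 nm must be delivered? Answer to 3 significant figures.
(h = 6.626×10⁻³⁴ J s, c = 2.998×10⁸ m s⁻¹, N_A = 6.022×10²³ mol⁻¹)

1240 J

Photons that must be absorbed: 0.00188 / 0.54 = 0.003481 mol.
Photon energy: hc/λ = 5.912×10⁻¹⁹ J; per mole, 3.560×10⁵ J mol⁻¹.
Energy required: 0.003481 × 3.560×10⁵ = 1240 J.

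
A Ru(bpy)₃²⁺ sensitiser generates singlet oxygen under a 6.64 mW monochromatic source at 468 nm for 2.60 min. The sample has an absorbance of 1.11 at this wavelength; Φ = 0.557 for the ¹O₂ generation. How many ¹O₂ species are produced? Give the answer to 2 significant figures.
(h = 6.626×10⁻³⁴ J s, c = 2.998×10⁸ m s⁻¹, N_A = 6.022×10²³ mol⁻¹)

1.3×10¹⁸ species

Photon energy at 468 nm: hc/λ = (6.626×10⁻³⁴)(2.998×10⁸)/(468×10⁻⁹) = 4.245×10⁻¹⁹ J.
Energy delivered: (6.64 mW)(156 s) = 1.036 J.
Photons incident: 1.036 / 4.245×10⁻¹⁹ = 2.441×10¹⁸, i.e. 2.441×10¹⁸/6.022×10²³ = 4.053×10⁻⁶ mol.
Fraction absorbed: 1 − 10^(−1.11) = 0.9224.
Photons absorbed: 0.9224 × 4.053×10⁻⁶ = 3.738×10⁻⁶ mol.
Product: Φ × n_abs = 0.557 × 3.738×10⁻⁶ = 2.082×10⁻⁶ mol.
As a count: 2.082×10⁻⁶ × 6.022×10²³ = 1.3×10¹⁸.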